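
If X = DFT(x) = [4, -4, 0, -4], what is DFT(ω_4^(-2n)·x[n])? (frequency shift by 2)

Modulation property: DFT(ω_4^(-2n)·x[n]) = X[(k-2) mod 4], so circularly shift X by 2 positions.

X[k-2] = [0, -4, 4, -4]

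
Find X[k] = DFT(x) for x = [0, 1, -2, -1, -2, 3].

X[k] = Σ(n=0 to 5) x[n] · ω_6^(nk)
where ω_6 = e^(-2πi/6)

Computing each X[k]:
X[0] = -1
X[1] = 5.0000+1.7321i
X[2] = -1.0000+1.7321i
X[3] = -7
X[4] = -1.0000-1.7321i
X[5] = 5.0000-1.7321i

X = [-1, 5.0000+1.7321i, -1.0000+1.7321i, -7, -1.0000-1.7321i, 5.0000-1.7321i]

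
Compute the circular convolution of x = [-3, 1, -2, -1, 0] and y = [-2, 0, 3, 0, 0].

(x ⊛ y)[n] = Σ(m=0 to 4) x[m] · y[(n-m) mod 5]

Computing each output sample:
(x ⊛ y)[0] = 3
(x ⊛ y)[1] = -2
(x ⊛ y)[2] = -5
(x ⊛ y)[3] = 5
(x ⊛ y)[4] = -6

x ⊛ y = [3, -2, -5, 5, -6]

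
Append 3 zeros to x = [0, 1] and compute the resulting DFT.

Original 2-point DFT: [1, -1]
Zero-padded 5-point DFT provides frequency interpolation.

DFT_5([x, 0, ...]) = [1, 0.3090-0.9511i, -0.8090-0.5878i, -0.8090+0.5878i, 0.3090+0.9511i]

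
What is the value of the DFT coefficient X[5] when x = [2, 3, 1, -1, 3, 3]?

X[5] = Σ(n=0 to 5) x[n] · ω_6^(5n) where ω_6 = e^(-2πi/6)
= (2)·ω_6^0 + (3)·ω_6^5 + (1)·ω_6^10 + (-1)·ω_6^15 + (3)·ω_6^20 + (3)·ω_6^25

X[5] = 4.0000-1.7321i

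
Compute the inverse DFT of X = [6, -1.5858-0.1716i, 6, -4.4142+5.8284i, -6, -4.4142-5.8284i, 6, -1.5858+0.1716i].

x[n] = (1/8) Σ(k=0 to 7) X[k] · e^(2πikn/8)

Computing each x[n]:
x[0] = 0
x[1] = 1
x[2] = 0
x[3] = 0
x[4] = 3
x[5] = 2
x[6] = -3
x[7] = 3

x = [0, 1, 0, 0, 3, 2, -3, 3]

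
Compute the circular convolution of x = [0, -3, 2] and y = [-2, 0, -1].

(x ⊛ y)[n] = Σ(m=0 to 2) x[m] · y[(n-m) mod 3]

Computing each output sample:
(x ⊛ y)[0] = 3
(x ⊛ y)[1] = 4
(x ⊛ y)[2] = -4

x ⊛ y = [3, 4, -4]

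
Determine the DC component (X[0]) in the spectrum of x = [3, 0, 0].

X[0] = Σ(n=0 to 2) x[n] · ω_3^0 = Σ x[n]
= (3) + (0) + (0)

X[0] = 3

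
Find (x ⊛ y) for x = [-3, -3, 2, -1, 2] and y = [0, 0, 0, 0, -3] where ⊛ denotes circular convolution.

(x ⊛ y)[n] = Σ(m=0 to 4) x[m] · y[(n-m) mod 5]

Computing each output sample:
(x ⊛ y)[0] = 9
(x ⊛ y)[1] = -6
(x ⊛ y)[2] = 3
(x ⊛ y)[3] = -6
(x ⊛ y)[4] = 9

x ⊛ y = [9, -6, 3, -6, 9]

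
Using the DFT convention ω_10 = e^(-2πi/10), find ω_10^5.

ω_10^5 = e^(-2πi·5/10)
= cos(-2π·5/10) + i·sin(-2π·5/10)
= cos(-10π/10) + i·sin(-10π/10)

ω_10^5 = cos(-10π/10) + i·sin(-10π/10) = -1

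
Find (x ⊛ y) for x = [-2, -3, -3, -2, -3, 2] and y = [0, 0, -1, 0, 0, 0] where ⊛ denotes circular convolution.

(x ⊛ y)[n] = Σ(m=0 to 5) x[m] · y[(n-m) mod 6]

Computing each output sample:
(x ⊛ y)[0] = 3
(x ⊛ y)[1] = -2
(x ⊛ y)[2] = 2
(x ⊛ y)[3] = 3
(x ⊛ y)[4] = 3
(x ⊛ y)[5] = 2

x ⊛ y = [3, -2, 2, 3, 3, 2]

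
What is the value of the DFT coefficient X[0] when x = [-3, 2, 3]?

X[0] = Σ(n=0 to 2) x[n] · ω_3^0 = Σ x[n]
= (-3) + (2) + (3)

X[0] = 2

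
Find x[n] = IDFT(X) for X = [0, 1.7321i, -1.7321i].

x[n] = (1/3) Σ(k=0 to 2) X[k] · e^(2πikn/3)

Computing each x[n]:
x[0] = 0
x[1] = -1
x[2] = 1

x = [0, -1, 1]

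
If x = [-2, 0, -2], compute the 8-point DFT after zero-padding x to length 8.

Original 3-point DFT: [-4, -1.0000-1.7321i, -1.0000+1.7321i]
Zero-padded 8-point DFT provides frequency interpolation.

DFT_8([x, 0, ...]) = [-4, -2+2i, 0, -2-2i, -4, -2+2i, 0, -2-2i]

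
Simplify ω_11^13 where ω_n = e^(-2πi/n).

Since ω_11^11 = 1, powers reduce modulo 11.
13 mod 11 = 2
So ω_11^13 = ω_11^2 = e^(-2πi·2/11)

ω_11^13 = ω_11^2 = 0.4154-0.9096i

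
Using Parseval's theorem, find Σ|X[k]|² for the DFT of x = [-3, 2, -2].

Parseval: Σ|x[n]|² = (1/N)Σ|X[k]|², so Σ|X[k]|² = N·Σ|x[n]|² = 3·17.0000

Σ|X[k]|² = N·Σ|x[n]|² = 3·17.0000 = 51.0000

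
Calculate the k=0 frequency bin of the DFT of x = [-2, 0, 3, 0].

X[0] = Σ(n=0 to 3) x[n] · ω_4^0 = Σ x[n]
= (-2) + (0) + (3) + (0)

X[0] = 1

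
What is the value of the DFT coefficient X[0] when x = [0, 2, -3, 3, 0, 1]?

X[0] = Σ(n=0 to 5) x[n] · ω_6^0 = Σ x[n]
= (0) + (2) + (-3) + (3) + (0) + (1)

X[0] = 3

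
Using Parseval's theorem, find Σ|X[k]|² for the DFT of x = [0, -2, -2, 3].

Parseval: Σ|x[n]|² = (1/N)Σ|X[k]|², so Σ|X[k]|² = N·Σ|x[n]|² = 4·17.0000

Σ|X[k]|² = N·Σ|x[n]|² = 4·17.0000 = 68.0000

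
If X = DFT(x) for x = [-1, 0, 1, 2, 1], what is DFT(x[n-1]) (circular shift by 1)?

Time shift by 1: X_shifted[k] = ω_5^(1k) · X[k]
Shifted x = [1, -1, 0, 1, 2]

DFT(x[n-1]) = [3, 0.5000+3.4410i, 0.5000+0.8123i, 0.5000-0.8123i, 0.5000-3.4410i]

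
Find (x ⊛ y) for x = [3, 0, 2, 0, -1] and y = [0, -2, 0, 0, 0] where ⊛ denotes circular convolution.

(x ⊛ y)[n] = Σ(m=0 to 4) x[m] · y[(n-m) mod 5]

Computing each output sample:
(x ⊛ y)[0] = 2
(x ⊛ y)[1] = -6
(x ⊛ y)[2] = 0
(x ⊛ y)[3] = -4
(x ⊛ y)[4] = 0

x ⊛ y = [2, -6, 0, -4, 0]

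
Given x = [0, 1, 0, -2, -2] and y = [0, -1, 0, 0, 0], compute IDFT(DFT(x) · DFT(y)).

(x ⊛ y)[n] = Σ(m=0 to 4) x[m] · y[(n-m) mod 5]

Computing each output sample:
(x ⊛ y)[0] = 2
(x ⊛ y)[1] = 0
(x ⊛ y)[2] = -1
(x ⊛ y)[3] = 0
(x ⊛ y)[4] = 2

x ⊛ y = [2, 0, -1, 0, 2]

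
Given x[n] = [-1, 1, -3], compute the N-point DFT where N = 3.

X[k] = Σ(n=0 to 2) x[n] · ω_3^(nk)
where ω_3 = e^(-2πi/3)

Computing each X[k]:
X[0] = -3
X[1] = -3.4641i
X[2] = 3.4641i

X = [-3, -3.4641i, 3.4641i]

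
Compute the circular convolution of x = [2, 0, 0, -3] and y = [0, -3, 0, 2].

(x ⊛ y)[n] = Σ(m=0 to 3) x[m] · y[(n-m) mod 4]

Computing each output sample:
(x ⊛ y)[0] = 9
(x ⊛ y)[1] = -6
(x ⊛ y)[2] = -6
(x ⊛ y)[3] = 4

x ⊛ y = [9, -6, -6, 4]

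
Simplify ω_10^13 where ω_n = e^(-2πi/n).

Since ω_10^10 = 1, powers reduce modulo 10.
13 mod 10 = 3
So ω_10^13 = ω_10^3 = e^(-2πi·3/10)

ω_10^13 = ω_10^3 = -0.3090-0.9511i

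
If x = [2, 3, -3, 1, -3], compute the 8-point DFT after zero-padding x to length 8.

Original 5-point DFT: [0, 3.6180-3.3552i, 1.3820-7.3309i, 1.3820+7.3309i, 3.6180+3.3552i]
Zero-padded 8-point DFT provides frequency interpolation.

DFT_8([x, 0, ...]) = [0, 6.4142+0.1716i, 2-2i, 3.5858-5.8284i, -8, 3.5858+5.8284i, 2+2i, 6.4142-0.1716i]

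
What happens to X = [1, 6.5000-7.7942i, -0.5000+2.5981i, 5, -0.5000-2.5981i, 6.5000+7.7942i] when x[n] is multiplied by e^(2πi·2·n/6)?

Modulation property: DFT(ω_6^(-2n)·x[n]) = X[(k-2) mod 6], so circularly shift X by 2 positions.

X[k-2] = [-0.5000-2.5981i, 6.5000+7.7942i, 1, 6.5000-7.7942i, -0.5000+2.5981i, 5]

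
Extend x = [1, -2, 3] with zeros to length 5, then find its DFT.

Original 3-point DFT: [2, 0.5000+4.3301i, 0.5000-4.3301i]
Zero-padded 5-point DFT provides frequency interpolation.

DFT_5([x, 0, ...]) = [2, -2.0451+0.1388i, 3.5451+4.0287i, 3.5451-4.0287i, -2.0451-0.1388i]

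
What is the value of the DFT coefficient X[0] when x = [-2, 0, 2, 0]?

X[0] = Σ(n=0 to 3) x[n] · ω_4^0 = Σ x[n]
= (-2) + (0) + (2) + (0)

X[0] = 0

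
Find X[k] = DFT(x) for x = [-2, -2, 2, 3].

X[k] = Σ(n=0 to 3) x[n] · ω_4^(nk)
where ω_4 = e^(-2πi/4)

Computing each X[k]:
X[0] = 1
X[1] = -4+5i
X[2] = -1
X[3] = -4-5i

X = [1, -4+5i, -1, -4-5i]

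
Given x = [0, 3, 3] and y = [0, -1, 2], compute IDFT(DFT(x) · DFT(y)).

(x ⊛ y)[n] = Σ(m=0 to 2) x[m] · y[(n-m) mod 3]

Computing each output sample:
(x ⊛ y)[0] = 3
(x ⊛ y)[1] = 6
(x ⊛ y)[2] = -3

x ⊛ y = [3, 6, -3]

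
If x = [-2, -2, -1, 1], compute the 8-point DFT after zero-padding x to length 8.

Original 4-point DFT: [-4, -1+3i, -2, -1-3i]
Zero-padded 8-point DFT provides frequency interpolation.

DFT_8([x, 0, ...]) = [-4, -4.1213+1.7071i, -1+3i, 0.1213-0.2929i, -2, 0.1213+0.2929i, -1-3i, -4.1213-1.7071i]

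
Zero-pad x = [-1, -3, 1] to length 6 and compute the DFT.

Original 3-point DFT: [-3, 3.4641i, -3.4641i]
Zero-padded 6-point DFT provides frequency interpolation.

DFT_6([x, 0, ...]) = [-3, -3.0000+1.7321i, 3.4641i, 3, -3.4641i, -3.0000-1.7321i]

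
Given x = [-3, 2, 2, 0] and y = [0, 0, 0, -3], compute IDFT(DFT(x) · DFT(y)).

(x ⊛ y)[n] = Σ(m=0 to 3) x[m] · y[(n-m) mod 4]

Computing each output sample:
(x ⊛ y)[0] = -6
(x ⊛ y)[1] = -6
(x ⊛ y)[2] = 0
(x ⊛ y)[3] = 9

x ⊛ y = [-6, -6, 0, 9]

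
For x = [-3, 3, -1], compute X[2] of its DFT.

X[2] = Σ(n=0 to 2) x[n] · ω_3^(2n) where ω_3 = e^(-2πi/3)
= (-3)·ω_3^0 + (3)·ω_3^2 + (-1)·ω_3^4

X[2] = -4.0000+3.4641i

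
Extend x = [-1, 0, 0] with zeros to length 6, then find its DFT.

Original 3-point DFT: [-1, -1, -1]
Zero-padded 6-point DFT provides frequency interpolation.

DFT_6([x, 0, ...]) = [-1, -1, -1, -1, -1, -1]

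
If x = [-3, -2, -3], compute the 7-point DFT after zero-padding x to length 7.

Original 3-point DFT: [-8, -0.5000-0.8660i, -0.5000+0.8660i]
Zero-padded 7-point DFT provides frequency interpolation.

DFT_7([x, 0, ...]) = [-8, -3.5794+4.4884i, 0.1479+0.6482i, -3.0685-1.4777i, -3.0685+1.4777i, 0.1479-0.6482i, -3.5794-4.4884i]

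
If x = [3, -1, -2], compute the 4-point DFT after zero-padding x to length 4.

Original 3-point DFT: [0, 4.5000-0.8660i, 4.5000+0.8660i]
Zero-padded 4-point DFT provides frequency interpolation.

DFT_4([x, 0, ...]) = [0, 5+1i, 2, 5-1i]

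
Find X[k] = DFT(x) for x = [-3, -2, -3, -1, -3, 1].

X[k] = Σ(n=0 to 5) x[n] · ω_6^(nk)
where ω_6 = e^(-2πi/6)

Computing each X[k]:
X[0] = -11
X[1] = 0.5000+2.5981i
X[2] = -0.5000+2.5981i
X[3] = -7
X[4] = -0.5000-2.5981i
X[5] = 0.5000-2.5981i

X = [-11, 0.5000+2.5981i, -0.5000+2.5981i, -7, -0.5000-2.5981i, 0.5000-2.5981i]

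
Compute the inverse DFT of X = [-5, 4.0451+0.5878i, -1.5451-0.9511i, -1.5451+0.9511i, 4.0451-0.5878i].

x[n] = (1/5) Σ(k=0 to 4) X[k] · e^(2πikn/5)

Computing each x[n]:
x[0] = 0
x[1] = 0
x[2] = -3
x[3] = -2
x[4] = 0

x = [0, 0, -3, -2, 0]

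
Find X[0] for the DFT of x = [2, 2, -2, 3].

X[0] = Σ(n=0 to 3) x[n] · ω_4^0 = Σ x[n]
= (2) + (2) + (-2) + (3)

X[0] = 5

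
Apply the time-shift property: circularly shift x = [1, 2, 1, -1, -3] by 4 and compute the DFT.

Time shift by 4: X_shifted[k] = ω_5^(4k) · X[k]
Shifted x = [2, 1, -1, -3, 1]

DFT(x[n-4]) = [0, 5.8541-1.1756i, -0.8541+1.9021i, -0.8541-1.9021i, 5.8541+1.1756i]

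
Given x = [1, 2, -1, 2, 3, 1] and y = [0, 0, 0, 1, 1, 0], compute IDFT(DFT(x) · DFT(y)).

(x ⊛ y)[n] = Σ(m=0 to 5) x[m] · y[(n-m) mod 6]

Computing each output sample:
(x ⊛ y)[0] = 1
(x ⊛ y)[1] = 5
(x ⊛ y)[2] = 4
(x ⊛ y)[3] = 2
(x ⊛ y)[4] = 3
(x ⊛ y)[5] = 1

x ⊛ y = [1, 5, 4, 2, 3, 1]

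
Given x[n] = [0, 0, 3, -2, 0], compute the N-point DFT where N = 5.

X[k] = Σ(n=0 to 4) x[n] · ω_5^(nk)
where ω_5 = e^(-2πi/5)

Computing each X[k]:
X[0] = 1
X[1] = -0.8090-2.9389i
X[2] = 0.3090+4.7553i
X[3] = 0.3090-4.7553i
X[4] = -0.8090+2.9389i

X = [1, -0.8090-2.9389i, 0.3090+4.7553i, 0.3090-4.7553i, -0.8090+2.9389i]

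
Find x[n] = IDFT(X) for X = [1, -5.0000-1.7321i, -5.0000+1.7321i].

x[n] = (1/3) Σ(k=0 to 2) X[k] · e^(2πikn/3)

Computing each x[n]:
x[0] = -3
x[1] = 3
x[2] = 1

x = [-3, 3, 1]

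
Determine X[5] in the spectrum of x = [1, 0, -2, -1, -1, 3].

X[5] = Σ(n=0 to 5) x[n] · ω_6^(5n) where ω_6 = e^(-2πi/6)
= (1)·ω_6^0 + (0)·ω_6^5 + (-2)·ω_6^10 + (-1)·ω_6^15 + (-1)·ω_6^20 + (3)·ω_6^25

X[5] = 5.0000-3.4641i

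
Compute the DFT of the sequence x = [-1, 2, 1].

X[k] = Σ(n=0 to 2) x[n] · ω_3^(nk)
where ω_3 = e^(-2πi/3)

Computing each X[k]:
X[0] = 2
X[1] = -2.5000-0.8660i
X[2] = -2.5000+0.8660i

X = [2, -2.5000-0.8660i, -2.5000+0.8660i]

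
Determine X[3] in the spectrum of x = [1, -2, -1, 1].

X[3] = Σ(n=0 to 3) x[n] · ω_4^(3n) where ω_4 = e^(-2πi/4)
= (1)·ω_4^0 + (-2)·ω_4^3 + (-1)·ω_4^6 + (1)·ω_4^9

X[3] = 2-3i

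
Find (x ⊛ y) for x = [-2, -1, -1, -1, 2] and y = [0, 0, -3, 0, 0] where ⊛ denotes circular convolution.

(x ⊛ y)[n] = Σ(m=0 to 4) x[m] · y[(n-m) mod 5]

Computing each output sample:
(x ⊛ y)[0] = 3
(x ⊛ y)[1] = -6
(x ⊛ y)[2] = 6
(x ⊛ y)[3] = 3
(x ⊛ y)[4] = 3

x ⊛ y = [3, -6, 6, 3, 3]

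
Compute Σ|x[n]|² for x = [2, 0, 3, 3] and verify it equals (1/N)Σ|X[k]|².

Time domain:
Σ|x[n]|² = |2|² + |0|² + |3|² + |3|² = 22.0000

Frequency domain:
(1/4)Σ|X[k]|² = (1/4)(|8|² + |-1+3i|² + |2|² + |-1-3i|²) = (1/4)·88.0000 = 22.0000

Both sides agree, confirming Parseval's theorem.

Σ|x[n]|² = (1/N)Σ|X[k]|² = 22.0000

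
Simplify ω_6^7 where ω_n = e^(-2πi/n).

Since ω_6^6 = 1, powers reduce modulo 6.
7 mod 6 = 1
So ω_6^7 = ω_6^1 = e^(-2πi·1/6)

ω_6^7 = ω_6^1 = 0.5000-0.8660i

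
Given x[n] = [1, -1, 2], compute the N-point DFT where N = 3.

X[k] = Σ(n=0 to 2) x[n] · ω_3^(nk)
where ω_3 = e^(-2πi/3)

Computing each X[k]:
X[0] = 2
X[1] = 0.5000+2.5981i
X[2] = 0.5000-2.5981i

X = [2, 0.5000+2.5981i, 0.5000-2.5981i]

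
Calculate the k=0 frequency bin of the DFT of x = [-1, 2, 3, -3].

X[0] = Σ(n=0 to 3) x[n] · ω_4^0 = Σ x[n]
= (-1) + (2) + (3) + (-3)

X[0] = 1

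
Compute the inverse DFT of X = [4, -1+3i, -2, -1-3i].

x[n] = (1/4) Σ(k=0 to 3) X[k] · e^(2πikn/4)

Computing each x[n]:
x[0] = 0
x[1] = 0
x[2] = 1
x[3] = 3

x = [0, 0, 1, 3]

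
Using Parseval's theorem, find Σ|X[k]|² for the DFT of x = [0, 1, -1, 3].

Parseval: Σ|x[n]|² = (1/N)Σ|X[k]|², so Σ|X[k]|² = N·Σ|x[n]|² = 4·11.0000

Σ|X[k]|² = N·Σ|x[n]|² = 4·11.0000 = 44.0000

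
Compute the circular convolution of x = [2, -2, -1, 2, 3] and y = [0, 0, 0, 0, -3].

(x ⊛ y)[n] = Σ(m=0 to 4) x[m] · y[(n-m) mod 5]

Computing each output sample:
(x ⊛ y)[0] = 6
(x ⊛ y)[1] = 3
(x ⊛ y)[2] = -6
(x ⊛ y)[3] = -9
(x ⊛ y)[4] = -6

x ⊛ y = [6, 3, -6, -9, -6]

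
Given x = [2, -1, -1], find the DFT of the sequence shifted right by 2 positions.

Time shift by 2: X_shifted[k] = ω_3^(2k) · X[k]
Shifted x = [-1, -1, 2]

DFT(x[n-2]) = [0, -1.5000+2.5981i, -1.5000-2.5981i]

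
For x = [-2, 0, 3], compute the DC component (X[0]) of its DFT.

X[0] = Σ(n=0 to 2) x[n] · ω_3^0 = Σ x[n]
= (-2) + (0) + (3)

X[0] = 1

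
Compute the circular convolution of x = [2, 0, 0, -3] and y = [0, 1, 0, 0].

(x ⊛ y)[n] = Σ(m=0 to 3) x[m] · y[(n-m) mod 4]

Computing each output sample:
(x ⊛ y)[0] = -3
(x ⊛ y)[1] = 2
(x ⊛ y)[2] = 0
(x ⊛ y)[3] = 0

x ⊛ y = [-3, 2, 0, 0]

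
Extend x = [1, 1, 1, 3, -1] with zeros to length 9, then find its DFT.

Original 5-point DFT: [5, -2.2361-0.7265i, 2.2361-3.0777i, 2.2361+3.0777i, -2.2361+0.7265i]
Zero-padded 9-point DFT provides frequency interpolation.

DFT_9([x, 0, ...]) = [5, 1.3794-3.8837i, -2.0321+0.6285i, 3.5000+0.8660i, -0.8473-3.2821i, -0.8473+3.2821i, 3.5000-0.8660i, -2.0321-0.6285i, 1.3794+3.8837i]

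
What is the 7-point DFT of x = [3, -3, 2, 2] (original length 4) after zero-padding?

Original 4-point DFT: [4, 1+5i, 6, 1-5i]
Zero-padded 7-point DFT provides frequency interpolation.

DFT_7([x, 0, ...]) = [4, -1.1174-0.4721i, 3.1126+5.3562i, 6.5048+0.9155i, 6.5048-0.9155i, 3.1126-5.3562i, -1.1174+0.4721i]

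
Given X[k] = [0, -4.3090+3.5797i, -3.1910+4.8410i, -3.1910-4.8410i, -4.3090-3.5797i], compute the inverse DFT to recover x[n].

x[n] = (1/5) Σ(k=0 to 4) X[k] · e^(2πikn/5)

Computing each x[n]:
x[0] = -3
x[1] = -2
x[2] = 2
x[3] = 0
x[4] = 3

x = [-3, -2, 2, 0, 3]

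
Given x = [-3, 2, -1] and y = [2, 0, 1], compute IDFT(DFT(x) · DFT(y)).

(x ⊛ y)[n] = Σ(m=0 to 2) x[m] · y[(n-m) mod 3]

Computing each output sample:
(x ⊛ y)[0] = -4
(x ⊛ y)[1] = 3
(x ⊛ y)[2] = -5

x ⊛ y = [-4, 3, -5]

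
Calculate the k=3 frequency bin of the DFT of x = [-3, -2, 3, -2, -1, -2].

X[3] = Σ(n=0 to 5) x[n] · ω_6^(3n) where ω_6 = e^(-2πi/6)
= (-3)·ω_6^0 + (-2)·ω_6^3 + (3)·ω_6^6 + (-2)·ω_6^9 + (-1)·ω_6^12 + (-2)·ω_6^15

X[3] = 5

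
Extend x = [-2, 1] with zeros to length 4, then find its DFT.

Original 2-point DFT: [-1, -3]
Zero-padded 4-point DFT provides frequency interpolation.

DFT_4([x, 0, ...]) = [-1, -2-1i, -3, -2+1i]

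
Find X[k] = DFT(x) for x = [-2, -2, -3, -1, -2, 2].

X[k] = Σ(n=0 to 5) x[n] · ω_6^(nk)
where ω_6 = e^(-2πi/6)

Computing each X[k]:
X[0] = -8
X[1] = 1.5000+4.3301i
X[2] = -0.5000+2.5981i
X[3] = -6
X[4] = -0.5000-2.5981i
X[5] = 1.5000-4.3301i

X = [-8, 1.5000+4.3301i, -0.5000+2.5981i, -6, -0.5000-2.5981i, 1.5000-4.3301i]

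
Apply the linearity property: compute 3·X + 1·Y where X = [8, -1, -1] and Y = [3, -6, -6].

By linearity: DFT(3x + 1y) = 3·DFT(x) + 1·DFT(y)
= 3·[8, -1, -1] + 1·[3, -6, -6]

Computing element-wise:
Z[0] = 3·(8) + 1·(3) = 27
Z[1] = 3·(-1) + 1·(-6) = -9
Z[2] = 3·(-1) + 1·(-6) = -9

DFT(3x + 1y) = 3·X + 1·Y = [27, -9, -9]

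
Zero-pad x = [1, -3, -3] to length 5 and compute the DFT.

Original 3-point DFT: [-5, 4, 4]
Zero-padded 5-point DFT provides frequency interpolation.

DFT_5([x, 0, ...]) = [-5, 2.5000+4.6165i, 2.5000-1.0898i, 2.5000+1.0898i, 2.5000-4.6165i]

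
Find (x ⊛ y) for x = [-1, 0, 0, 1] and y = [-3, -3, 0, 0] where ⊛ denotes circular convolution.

(x ⊛ y)[n] = Σ(m=0 to 3) x[m] · y[(n-m) mod 4]

Computing each output sample:
(x ⊛ y)[0] = 0
(x ⊛ y)[1] = 3
(x ⊛ y)[2] = 0
(x ⊛ y)[3] = -3

x ⊛ y = [0, 3, 0, -3]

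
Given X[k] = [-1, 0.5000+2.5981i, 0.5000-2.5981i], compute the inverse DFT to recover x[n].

x[n] = (1/3) Σ(k=0 to 2) X[k] · e^(2πikn/3)

Computing each x[n]:
x[0] = 0
x[1] = -2
x[2] = 1

x = [0, -2, 1]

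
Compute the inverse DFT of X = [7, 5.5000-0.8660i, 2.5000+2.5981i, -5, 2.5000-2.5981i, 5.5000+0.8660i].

x[n] = (1/6) Σ(k=0 to 5) X[k] · e^(2πikn/6)

Computing each x[n]:
x[0] = 3
x[1] = 2
x[2] = 0
x[3] = 1
x[4] = -2
x[5] = 3

x = [3, 2, 0, 1, -2, 3]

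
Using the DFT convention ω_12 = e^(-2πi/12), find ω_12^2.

ω_12^2 = e^(-2πi·2/12)
= cos(-2π·2/12) + i·sin(-2π·2/12)
= cos(-4π/12) + i·sin(-4π/12)

ω_12^2 = cos(-4π/12) + i·sin(-4π/12) = 0.5000-0.8660i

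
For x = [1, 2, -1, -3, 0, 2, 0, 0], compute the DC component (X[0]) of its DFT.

X[0] = Σ(n=0 to 7) x[n] · ω_8^0 = Σ x[n]
= (1) + (2) + (-1) + (-3) + (0) + (2) + (0) + (0)

X[0] = 1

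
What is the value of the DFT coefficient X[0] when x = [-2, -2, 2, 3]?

X[0] = Σ(n=0 to 3) x[n] · ω_4^0 = Σ x[n]
= (-2) + (-2) + (2) + (3)

X[0] = 1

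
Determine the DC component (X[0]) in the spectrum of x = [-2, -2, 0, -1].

X[0] = Σ(n=0 to 3) x[n] · ω_4^0 = Σ x[n]
= (-2) + (-2) + (0) + (-1)

X[0] = -5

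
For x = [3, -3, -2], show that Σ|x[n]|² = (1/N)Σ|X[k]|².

Time domain:
Σ|x[n]|² = |3|² + |-3|² + |-2|² = 22.0000

Frequency domain:
(1/3)Σ|X[k]|² = (1/3)(|-2|² + |5.5000+0.8660i|² + |5.5000-0.8660i|²) = (1/3)·66.0000 = 22.0000

Both sides agree, confirming Parseval's theorem.

Σ|x[n]|² = (1/N)Σ|X[k]|² = 22.0000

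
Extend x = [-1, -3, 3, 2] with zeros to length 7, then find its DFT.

Original 4-point DFT: [1, -4+5i, 3, -4-5i]
Zero-padded 7-point DFT provides frequency interpolation.

DFT_7([x, 0, ...]) = [1, -5.3400-1.4471i, -1.7884+5.7901i, 3.1283+1.6973i, 3.1283-1.6973i, -1.7884-5.7901i, -5.3400+1.4471i]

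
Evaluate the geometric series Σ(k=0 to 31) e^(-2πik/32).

Sum of all nth roots of unity equals 0 for n > 1 (geometric series with r ≠ 1).

0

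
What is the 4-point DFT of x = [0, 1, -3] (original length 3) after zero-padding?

Original 3-point DFT: [-2, 1.0000-3.4641i, 1.0000+3.4641i]
Zero-padded 4-point DFT provides frequency interpolation.

DFT_4([x, 0, ...]) = [-2, 3-1i, -4, 3+1i]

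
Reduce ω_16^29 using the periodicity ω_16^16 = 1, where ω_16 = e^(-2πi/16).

Since ω_16^16 = 1, powers reduce modulo 16.
29 mod 16 = 13
So ω_16^29 = ω_16^13 = e^(-2πi·13/16)

ω_16^29 = ω_16^13 = 0.3827+0.9239i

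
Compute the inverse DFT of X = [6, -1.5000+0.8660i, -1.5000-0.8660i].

x[n] = (1/3) Σ(k=0 to 2) X[k] · e^(2πikn/3)

Computing each x[n]:
x[0] = 1
x[1] = 2
x[2] = 3

x = [1, 2, 3]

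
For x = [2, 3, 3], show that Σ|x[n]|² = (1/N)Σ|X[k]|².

Time domain:
Σ|x[n]|² = |2|² + |3|² + |3|² = 22.0000

Frequency domain:
(1/3)Σ|X[k]|² = (1/3)(|8|² + |-1|² + |-1|²) = (1/3)·66.0000 = 22.0000

Both sides agree, confirming Parseval's theorem.

Σ|x[n]|² = (1/N)Σ|X[k]|² = 22.0000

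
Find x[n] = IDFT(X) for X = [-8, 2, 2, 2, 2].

x[n] = (1/5) Σ(k=0 to 4) X[k] · e^(2πikn/5)

Computing each x[n]:
x[0] = 0
x[1] = -2
x[2] = -2
x[3] = -2
x[4] = -2

x = [0, -2, -2, -2, -2]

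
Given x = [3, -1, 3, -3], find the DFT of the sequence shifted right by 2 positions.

Time shift by 2: X_shifted[k] = ω_4^(2k) · X[k]
Shifted x = [3, -3, 3, -1]

DFT(x[n-2]) = [2, 2i, 10, -2i]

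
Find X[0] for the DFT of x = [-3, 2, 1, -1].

X[0] = Σ(n=0 to 3) x[n] · ω_4^0 = Σ x[n]
= (-3) + (2) + (1) + (-1)

X[0] = -1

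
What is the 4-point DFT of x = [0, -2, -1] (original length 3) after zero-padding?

Original 3-point DFT: [-3, 1.5000+0.8660i, 1.5000-0.8660i]
Zero-padded 4-point DFT provides frequency interpolation.

DFT_4([x, 0, ...]) = [-3, 1+2i, 1, 1-2i]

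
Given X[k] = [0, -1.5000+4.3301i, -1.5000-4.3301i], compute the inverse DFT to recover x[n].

x[n] = (1/3) Σ(k=0 to 2) X[k] · e^(2πikn/3)

Computing each x[n]:
x[0] = -1
x[1] = -2
x[2] = 3

x = [-1, -2, 3]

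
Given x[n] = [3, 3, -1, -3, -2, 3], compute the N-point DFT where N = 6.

X[k] = Σ(n=0 to 5) x[n] · ω_6^(nk)
where ω_6 = e^(-2πi/6)

Computing each X[k]:
X[0] = 3
X[1] = 10.5000-0.8660i
X[2] = -1.5000+0.8660i
X[3] = -3
X[4] = -1.5000-0.8660i
X[5] = 10.5000+0.8660i

X = [3, 10.5000-0.8660i, -1.5000+0.8660i, -3, -1.5000-0.8660i, 10.5000+0.8660i]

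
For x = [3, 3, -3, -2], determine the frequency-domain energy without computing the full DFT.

Parseval: Σ|x[n]|² = (1/N)Σ|X[k]|², so Σ|X[k]|² = N·Σ|x[n]|² = 4·31.0000

Σ|X[k]|² = N·Σ|x[n]|² = 4·31.0000 = 124.0000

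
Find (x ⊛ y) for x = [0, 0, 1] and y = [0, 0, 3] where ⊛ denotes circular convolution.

(x ⊛ y)[n] = Σ(m=0 to 2) x[m] · y[(n-m) mod 3]

Computing each output sample:
(x ⊛ y)[0] = 0
(x ⊛ y)[1] = 3
(x ⊛ y)[2] = 0

x ⊛ y = [0, 3, 0]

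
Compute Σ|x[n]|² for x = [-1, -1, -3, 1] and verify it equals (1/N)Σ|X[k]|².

Time domain:
Σ|x[n]|² = |-1|² + |-1|² + |-3|² + |1|² = 12.0000

Frequency domain:
(1/4)Σ|X[k]|² = (1/4)(|-4|² + |2+2i|² + |-4|² + |2-2i|²) = (1/4)·48.0000 = 12.0000

Both sides agree, confirming Parseval's theorem.

Σ|x[n]|² = (1/N)Σ|X[k]|² = 12.0000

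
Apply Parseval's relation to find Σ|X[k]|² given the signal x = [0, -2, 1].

Parseval: Σ|x[n]|² = (1/N)Σ|X[k]|², so Σ|X[k]|² = N·Σ|x[n]|² = 3·5.0000

Σ|X[k]|² = N·Σ|x[n]|² = 3·5.0000 = 15.0000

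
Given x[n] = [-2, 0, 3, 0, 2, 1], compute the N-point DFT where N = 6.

X[k] = Σ(n=0 to 5) x[n] · ω_6^(nk)
where ω_6 = e^(-2πi/6)

Computing each X[k]:
X[0] = 4
X[1] = -4
X[2] = -5.0000+1.7321i
X[3] = 2
X[4] = -5.0000-1.7321i
X[5] = -4

X = [4, -4, -5.0000+1.7321i, 2, -5.0000-1.7321i, -4]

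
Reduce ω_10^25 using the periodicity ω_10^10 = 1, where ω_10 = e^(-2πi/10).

Since ω_10^10 = 1, powers reduce modulo 10.
25 mod 10 = 5
So ω_10^25 = ω_10^5 = e^(-2πi·5/10)

ω_10^25 = ω_10^5 = -1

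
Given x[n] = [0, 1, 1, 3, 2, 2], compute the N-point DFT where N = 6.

X[k] = Σ(n=0 to 5) x[n] · ω_6^(nk)
where ω_6 = e^(-2πi/6)

Computing each X[k]:
X[0] = 9
X[1] = -3.0000+1.7321i
X[2] = 0
X[3] = -3
X[4] = 0
X[5] = -3.0000-1.7321i

X = [9, -3.0000+1.7321i, 0, -3, 0, -3.0000-1.7321i]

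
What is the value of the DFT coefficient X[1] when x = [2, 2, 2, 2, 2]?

X[1] = Σ(n=0 to 4) x[n] · ω_5^(1n) where ω_5 = e^(-2πi/5)
= (2)·ω_5^0 + (2)·ω_5^1 + (2)·ω_5^2 + (2)·ω_5^3 + (2)·ω_5^4

X[1] = 0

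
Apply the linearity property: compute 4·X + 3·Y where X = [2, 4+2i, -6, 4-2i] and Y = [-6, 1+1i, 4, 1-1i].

By linearity: DFT(4x + 3y) = 4·DFT(x) + 3·DFT(y)
= 4·[2, 4+2i, -6, 4-2i] + 3·[-6, 1+1i, 4, 1-1i]

Computing element-wise:
Z[0] = 4·(2) + 3·(-6) = -10
Z[1] = 4·(4+2i) + 3·(1+1i) = 19+11i
Z[2] = 4·(-6) + 3·(4) = -12
Z[3] = 4·(4-2i) + 3·(1-1i) = 19-11i

DFT(4x + 3y) = 4·X + 3·Y = [-10, 19+11i, -12, 19-11i]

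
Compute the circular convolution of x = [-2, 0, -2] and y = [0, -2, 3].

(x ⊛ y)[n] = Σ(m=0 to 2) x[m] · y[(n-m) mod 3]

Computing each output sample:
(x ⊛ y)[0] = 4
(x ⊛ y)[1] = -2
(x ⊛ y)[2] = -6

x ⊛ y = [4, -2, -6]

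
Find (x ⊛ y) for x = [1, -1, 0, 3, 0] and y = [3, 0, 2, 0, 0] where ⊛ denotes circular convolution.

(x ⊛ y)[n] = Σ(m=0 to 4) x[m] · y[(n-m) mod 5]

Computing each output sample:
(x ⊛ y)[0] = 9
(x ⊛ y)[1] = -3
(x ⊛ y)[2] = 2
(x ⊛ y)[3] = 7
(x ⊛ y)[4] = 0

x ⊛ y = [9, -3, 2, 7, 0]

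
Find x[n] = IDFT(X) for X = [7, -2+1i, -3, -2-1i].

x[n] = (1/4) Σ(k=0 to 3) X[k] · e^(2πikn/4)

Computing each x[n]:
x[0] = 0
x[1] = 2
x[2] = 2
x[3] = 3

x = [0, 2, 2, 3]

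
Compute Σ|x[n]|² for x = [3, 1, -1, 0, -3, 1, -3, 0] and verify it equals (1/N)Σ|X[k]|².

Time domain:
Σ|x[n]|² = |3|² + |1|² + |-1|² + |0|² + |-3|² + |1|² + |-3|² + |0|² = 30.0000

Frequency domain:
(1/8)Σ|X[k]|² = (1/8)(|-2|² + |6-2i|² + |4-2i|² + |6+2i|² + |-6|² + |6-2i|² + |4+2i|² + |6+2i|²) = (1/8)·240.0000 = 30.0000

Both sides agree, confirming Parseval's theorem.

Σ|x[n]|² = (1/N)Σ|X[k]|² = 30.0000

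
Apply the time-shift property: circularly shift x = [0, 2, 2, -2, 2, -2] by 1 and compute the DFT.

Time shift by 1: X_shifted[k] = ω_6^(1k) · X[k]
Shifted x = [-2, 0, 2, 2, -2, 2]

DFT(x[n-1]) = [2, -3.0000-1.7321i, -1.0000+5.1962i, -6, -1.0000-5.1962i, -3.0000+1.7321i]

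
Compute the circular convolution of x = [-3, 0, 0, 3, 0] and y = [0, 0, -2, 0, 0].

(x ⊛ y)[n] = Σ(m=0 to 4) x[m] · y[(n-m) mod 5]

Computing each output sample:
(x ⊛ y)[0] = -6
(x ⊛ y)[1] = 0
(x ⊛ y)[2] = 6
(x ⊛ y)[3] = 0
(x ⊛ y)[4] = 0

x ⊛ y = [-6, 0, 6, 0, 0]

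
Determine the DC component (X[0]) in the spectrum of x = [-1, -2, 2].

X[0] = Σ(n=0 to 2) x[n] · ω_3^0 = Σ x[n]
= (-1) + (-2) + (2)

X[0] = -1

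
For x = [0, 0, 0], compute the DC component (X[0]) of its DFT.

X[0] = Σ(n=0 to 2) x[n] · ω_3^0 = Σ x[n]
= (0) + (0) + (0)

X[0] = 0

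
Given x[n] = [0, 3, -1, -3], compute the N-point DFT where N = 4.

X[k] = Σ(n=0 to 3) x[n] · ω_4^(nk)
where ω_4 = e^(-2πi/4)

Computing each X[k]:
X[0] = -1
X[1] = 1-6i
X[2] = -1
X[3] = 1+6i

X = [-1, 1-6i, -1, 1+6i]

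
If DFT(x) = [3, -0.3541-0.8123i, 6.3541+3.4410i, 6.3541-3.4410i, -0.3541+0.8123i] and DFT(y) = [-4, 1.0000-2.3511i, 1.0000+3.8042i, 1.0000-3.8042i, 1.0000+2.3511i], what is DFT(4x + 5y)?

By linearity: DFT(4x + 5y) = 4·DFT(x) + 5·DFT(y)
= 4·[3, -0.3541-0.8123i, 6.3541+3.4410i, 6.3541-3.4410i, -0.3541+0.8123i] + 5·[-4, 1.0000-2.3511i, 1.0000+3.8042i, 1.0000-3.8042i, 1.0000+2.3511i]

Computing element-wise:
Z[0] = 4·(3) + 5·(-4) = -8
Z[1] = 4·(-0.3541-0.8123i) + 5·(1.0000-2.3511i) = 3.5836-15.0047i
Z[2] = 4·(6.3541+3.4410i) + 5·(1.0000+3.8042i) = 30.4164+32.7850i
Z[3] = 4·(6.3541-3.4410i) + 5·(1.0000-3.8042i) = 30.4164-32.7850i
Z[4] = 4·(-0.3541+0.8123i) + 5·(1.0000+2.3511i) = 3.5836+15.0047i

DFT(4x + 5y) = 4·X + 5·Y = [-8, 3.5836-15.0047i, 30.4164+32.7850i, 30.4164-32.7850i, 3.5836+15.0047i]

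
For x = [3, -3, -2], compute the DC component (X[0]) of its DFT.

X[0] = Σ(n=0 to 2) x[n] · ω_3^0 = Σ x[n]
= (3) + (-3) + (-2)

X[0] = -2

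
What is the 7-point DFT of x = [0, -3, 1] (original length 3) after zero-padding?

Original 3-point DFT: [-2, 1.0000+3.4641i, 1.0000-3.4641i]
Zero-padded 7-point DFT provides frequency interpolation.

DFT_7([x, 0, ...]) = [-2, -2.0930+1.3706i, -0.2334+3.3587i, 3.3264+2.0835i, 3.3264-2.0835i, -0.2334-3.3587i, -2.0930-1.3706i]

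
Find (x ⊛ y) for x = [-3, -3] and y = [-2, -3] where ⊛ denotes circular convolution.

(x ⊛ y)[n] = Σ(m=0 to 1) x[m] · y[(n-m) mod 2]

Computing each output sample:
(x ⊛ y)[0] = 15
(x ⊛ y)[1] = 15

x ⊛ y = [15, 15]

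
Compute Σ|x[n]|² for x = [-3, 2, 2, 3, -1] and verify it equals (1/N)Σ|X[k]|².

Time domain:
Σ|x[n]|² = |-3|² + |2|² + |2|² + |3|² + |-1|² = 27.0000

Frequency domain:
(1/5)Σ|X[k]|² = (1/5)(|3|² + |-6.7361-2.2654i|² + |-2.2639-2.7144i|² + |-2.2639+2.7144i|² + |-6.7361+2.2654i|²) = (1/5)·135.0000 = 27.0000

Both sides agree, confirming Parseval's theorem.

Σ|x[n]|² = (1/N)Σ|X[k]|² = 27.0000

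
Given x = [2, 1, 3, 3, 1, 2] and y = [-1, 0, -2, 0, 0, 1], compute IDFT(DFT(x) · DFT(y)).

(x ⊛ y)[n] = Σ(m=0 to 5) x[m] · y[(n-m) mod 6]

Computing each output sample:
(x ⊛ y)[0] = -3
(x ⊛ y)[1] = -2
(x ⊛ y)[2] = -4
(x ⊛ y)[3] = -4
(x ⊛ y)[4] = -5
(x ⊛ y)[5] = -6

x ⊛ y = [-3, -2, -4, -4, -5, -6]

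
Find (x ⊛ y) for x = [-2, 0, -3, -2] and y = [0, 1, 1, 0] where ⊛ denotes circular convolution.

(x ⊛ y)[n] = Σ(m=0 to 3) x[m] · y[(n-m) mod 4]

Computing each output sample:
(x ⊛ y)[0] = -5
(x ⊛ y)[1] = -4
(x ⊛ y)[2] = -2
(x ⊛ y)[3] = -3

x ⊛ y = [-5, -4, -2, -3]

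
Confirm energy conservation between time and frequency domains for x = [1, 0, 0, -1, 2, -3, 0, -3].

Time domain:
Σ|x[n]|² = |1|² + |0|² + |0|² + |-1|² + |2|² + |-3|² + |0|² + |-3|² = 24.0000

Frequency domain:
(1/8)Σ|X[k]|² = (1/8)(|-4|² + |-0.2929-3.5355i|² + |3-1i|² + |-1.7071-3.5355i|² + |10|² + |-1.7071+3.5355i|² + |3+1i|² + |-0.2929+3.5355i|²) = (1/8)·192.0000 = 24.0000

Both sides agree, confirming Parseval's theorem.

Σ|x[n]|² = (1/N)Σ|X[k]|² = 24.0000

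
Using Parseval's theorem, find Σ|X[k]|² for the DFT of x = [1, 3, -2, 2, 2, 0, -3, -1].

Parseval: Σ|x[n]|² = (1/N)Σ|X[k]|², so Σ|X[k]|² = N·Σ|x[n]|² = 8·32.0000

Σ|X[k]|² = N·Σ|x[n]|² = 8·32.0000 = 256.0000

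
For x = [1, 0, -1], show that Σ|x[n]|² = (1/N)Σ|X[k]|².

Time domain:
Σ|x[n]|² = |1|² + |0|² + |-1|² = 2.0000

Frequency domain:
(1/3)Σ|X[k]|² = (1/3)(|0|² + |1.5000-0.8660i|² + |1.5000+0.8660i|²) = (1/3)·6.0000 = 2.0000

Both sides agree, confirming Parseval's theorem.

Σ|x[n]|² = (1/N)Σ|X[k]|² = 2.0000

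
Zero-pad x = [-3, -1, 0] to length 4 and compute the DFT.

Original 3-point DFT: [-4, -2.5000+0.8660i, -2.5000-0.8660i]
Zero-padded 4-point DFT provides frequency interpolation.

DFT_4([x, 0, ...]) = [-4, -3+1i, -2, -3-1i]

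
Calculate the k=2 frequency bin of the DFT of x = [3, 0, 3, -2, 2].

X[2] = Σ(n=0 to 4) x[n] · ω_5^(2n) where ω_5 = e^(-2πi/5)
= (3)·ω_5^0 + (0)·ω_5^2 + (3)·ω_5^4 + (-2)·ω_5^6 + (2)·ω_5^8

X[2] = 1.6910+5.9309i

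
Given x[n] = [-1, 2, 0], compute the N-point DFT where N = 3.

X[k] = Σ(n=0 to 2) x[n] · ω_3^(nk)
where ω_3 = e^(-2πi/3)

Computing each X[k]:
X[0] = 1
X[1] = -2.0000-1.7321i
X[2] = -2.0000+1.7321i

X = [1, -2.0000-1.7321i, -2.0000+1.7321i]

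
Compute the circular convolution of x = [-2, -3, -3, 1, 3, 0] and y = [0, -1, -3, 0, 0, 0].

(x ⊛ y)[n] = Σ(m=0 to 5) x[m] · y[(n-m) mod 6]

Computing each output sample:
(x ⊛ y)[0] = -9
(x ⊛ y)[1] = 2
(x ⊛ y)[2] = 9
(x ⊛ y)[3] = 12
(x ⊛ y)[4] = 8
(x ⊛ y)[5] = -6

x ⊛ y = [-9, 2, 9, 12, 8, -6]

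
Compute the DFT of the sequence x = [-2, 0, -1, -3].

X[k] = Σ(n=0 to 3) x[n] · ω_4^(nk)
where ω_4 = e^(-2πi/4)

Computing each X[k]:
X[0] = -6
X[1] = -1-3i
X[2] = 0
X[3] = -1+3i

X = [-6, -1-3i, 0, -1+3i]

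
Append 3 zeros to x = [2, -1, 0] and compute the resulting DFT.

Original 3-point DFT: [1, 2.5000+0.8660i, 2.5000-0.8660i]
Zero-padded 6-point DFT provides frequency interpolation.

DFT_6([x, 0, ...]) = [1, 1.5000+0.8660i, 2.5000+0.8660i, 3, 2.5000-0.8660i, 1.5000-0.8660i]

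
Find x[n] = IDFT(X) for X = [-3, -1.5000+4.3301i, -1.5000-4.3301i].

x[n] = (1/3) Σ(k=0 to 2) X[k] · e^(2πikn/3)

Computing each x[n]:
x[0] = -2
x[1] = -3
x[2] = 2

x = [-2, -3, 2]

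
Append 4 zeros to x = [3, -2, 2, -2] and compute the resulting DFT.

Original 4-point DFT: [1, 1, 9, 1]
Zero-padded 8-point DFT provides frequency interpolation.

DFT_8([x, 0, ...]) = [1, 3.0000+0.8284i, 1, 3.0000+4.8284i, 9, 3.0000-4.8284i, 1, 3.0000-0.8284i]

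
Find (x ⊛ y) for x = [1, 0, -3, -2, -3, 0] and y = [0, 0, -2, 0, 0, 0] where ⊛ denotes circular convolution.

(x ⊛ y)[n] = Σ(m=0 to 5) x[m] · y[(n-m) mod 6]

Computing each output sample:
(x ⊛ y)[0] = 6
(x ⊛ y)[1] = 0
(x ⊛ y)[2] = -2
(x ⊛ y)[3] = 0
(x ⊛ y)[4] = 6
(x ⊛ y)[5] = 4

x ⊛ y = [6, 0, -2, 0, 6, 4]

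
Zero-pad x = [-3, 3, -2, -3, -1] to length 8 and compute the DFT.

Original 5-point DFT: [-6, 1.6631-4.3920i, -6.1631-1.4001i, -6.1631+1.4001i, 1.6631+4.3920i]
Zero-padded 8-point DFT provides frequency interpolation.

DFT_8([x, 0, ...]) = [-6, 2.2426+2.0000i, -2-6i, -6.2426-2.0000i, -6, -6.2426+2.0000i, -2+6i, 2.2426-2.0000i]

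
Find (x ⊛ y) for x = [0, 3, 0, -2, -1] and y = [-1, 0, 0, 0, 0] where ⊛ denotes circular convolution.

(x ⊛ y)[n] = Σ(m=0 to 4) x[m] · y[(n-m) mod 5]

Computing each output sample:
(x ⊛ y)[0] = 0
(x ⊛ y)[1] = -3
(x ⊛ y)[2] = 0
(x ⊛ y)[3] = 2
(x ⊛ y)[4] = 1

x ⊛ y = [0, -3, 0, 2, 1]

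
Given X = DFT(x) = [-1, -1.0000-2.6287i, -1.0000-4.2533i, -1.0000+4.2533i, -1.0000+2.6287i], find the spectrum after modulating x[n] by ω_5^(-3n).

Modulation property: DFT(ω_5^(-3n)·x[n]) = X[(k-3) mod 5], so circularly shift X by 3 positions.

X[k-3] = [-1.0000-4.2533i, -1.0000+4.2533i, -1.0000+2.6287i, -1, -1.0000-2.6287i]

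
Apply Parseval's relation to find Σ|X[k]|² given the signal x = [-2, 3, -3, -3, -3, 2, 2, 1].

Parseval: Σ|x[n]|² = (1/N)Σ|X[k]|², so Σ|X[k]|² = N·Σ|x[n]|² = 8·49.0000

Σ|X[k]|² = N·Σ|x[n]|² = 8·49.0000 = 392.0000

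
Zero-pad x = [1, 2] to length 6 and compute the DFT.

Original 2-point DFT: [3, -1]
Zero-padded 6-point DFT provides frequency interpolation.

DFT_6([x, 0, ...]) = [3, 2.0000-1.7321i, -1.7321i, -1, 1.7321i, 2.0000+1.7321i]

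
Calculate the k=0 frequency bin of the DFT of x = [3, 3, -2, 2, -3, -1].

X[0] = Σ(n=0 to 5) x[n] · ω_6^0 = Σ x[n]
= (3) + (3) + (-2) + (2) + (-3) + (-1)

X[0] = 2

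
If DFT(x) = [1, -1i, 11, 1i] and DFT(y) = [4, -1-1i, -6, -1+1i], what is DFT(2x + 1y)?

By linearity: DFT(2x + 1y) = 2·DFT(x) + 1·DFT(y)
= 2·[1, -1i, 11, 1i] + 1·[4, -1-1i, -6, -1+1i]

Computing element-wise:
Z[0] = 2·(1) + 1·(4) = 6
Z[1] = 2·(-1i) + 1·(-1-1i) = -1-3i
Z[2] = 2·(11) + 1·(-6) = 16
Z[3] = 2·(1i) + 1·(-1+1i) = -1+3i

DFT(2x + 1y) = 2·X + 1·Y = [6, -1-3i, 16, -1+3i]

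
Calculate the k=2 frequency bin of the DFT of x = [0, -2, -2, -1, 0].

X[2] = Σ(n=0 to 4) x[n] · ω_5^(2n) where ω_5 = e^(-2πi/5)
= (0)·ω_5^0 + (-2)·ω_5^2 + (-2)·ω_5^4 + (-1)·ω_5^6 + (0)·ω_5^8

X[2] = 0.6910+0.2245i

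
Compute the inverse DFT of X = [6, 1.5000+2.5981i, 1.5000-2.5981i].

x[n] = (1/3) Σ(k=0 to 2) X[k] · e^(2πikn/3)

Computing each x[n]:
x[0] = 3
x[1] = 0
x[2] = 3

x = [3, 0, 3]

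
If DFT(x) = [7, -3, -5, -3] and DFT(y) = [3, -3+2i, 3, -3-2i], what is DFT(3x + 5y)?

By linearity: DFT(3x + 5y) = 3·DFT(x) + 5·DFT(y)
= 3·[7, -3, -5, -3] + 5·[3, -3+2i, 3, -3-2i]

Computing element-wise:
Z[0] = 3·(7) + 5·(3) = 36
Z[1] = 3·(-3) + 5·(-3+2i) = -24+10i
Z[2] = 3·(-5) + 5·(3) = 0
Z[3] = 3·(-3) + 5·(-3-2i) = -24-10i

DFT(3x + 5y) = 3·X + 5·Y = [36, -24+10i, 0, -24-10i]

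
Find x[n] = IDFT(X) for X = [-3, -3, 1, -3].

x[n] = (1/4) Σ(k=0 to 3) X[k] · e^(2πikn/4)

Computing each x[n]:
x[0] = -2
x[1] = -1
x[2] = 1
x[3] = -1

x = [-2, -1, 1, -1]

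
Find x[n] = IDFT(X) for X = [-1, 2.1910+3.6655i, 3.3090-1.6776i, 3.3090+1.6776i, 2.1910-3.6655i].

x[n] = (1/5) Σ(k=0 to 4) X[k] · e^(2πikn/5)

Computing each x[n]:
x[0] = 2
x[1] = -2
x[2] = -2
x[3] = 1
x[4] = 0

x = [2, -2, -2, 1, 0]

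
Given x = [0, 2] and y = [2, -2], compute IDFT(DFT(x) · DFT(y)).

(x ⊛ y)[n] = Σ(m=0 to 1) x[m] · y[(n-m) mod 2]

Computing each output sample:
(x ⊛ y)[0] = -4
(x ⊛ y)[1] = 4

x ⊛ y = [-4, 4]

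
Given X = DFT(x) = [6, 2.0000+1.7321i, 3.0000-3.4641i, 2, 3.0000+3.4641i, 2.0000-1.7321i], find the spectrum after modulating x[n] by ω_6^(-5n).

Modulation property: DFT(ω_6^(-5n)·x[n]) = X[(k-5) mod 6], so circularly shift X by 5 positions.

X[k-5] = [2.0000+1.7321i, 3.0000-3.4641i, 2, 3.0000+3.4641i, 2.0000-1.7321i, 6]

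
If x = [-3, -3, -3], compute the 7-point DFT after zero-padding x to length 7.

Original 3-point DFT: [-9, 0, 0]
Zero-padded 7-point DFT provides frequency interpolation.

DFT_7([x, 0, ...]) = [-9, -4.2029+5.2703i, 0.3705+1.6231i, -2.1676-1.0438i, -2.1676+1.0438i, 0.3705-1.6231i, -4.2029-5.2703i]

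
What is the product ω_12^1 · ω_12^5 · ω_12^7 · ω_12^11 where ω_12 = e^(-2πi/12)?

The primitive 12th roots of unity are ω_12^k for k coprime to 12: k ∈ {1, 5, 7, 11}
Their product equals the constant term of the cyclotomic polynomial Φ_12(x) up to sign.
For n ≥ 3, the product of all primitive nth roots of unity is 1. (For n=1 it is 1; for n=2 it is -1.)

1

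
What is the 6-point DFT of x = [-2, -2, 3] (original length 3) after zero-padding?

Original 3-point DFT: [-1, -2.5000+4.3301i, -2.5000-4.3301i]
Zero-padded 6-point DFT provides frequency interpolation.

DFT_6([x, 0, ...]) = [-1, -4.5000-0.8660i, -2.5000+4.3301i, 3, -2.5000-4.3301i, -4.5000+0.8660i]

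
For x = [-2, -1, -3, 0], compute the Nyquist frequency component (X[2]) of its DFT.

X[2] = Σ(n=0 to 3) x[n] · ω_4^(2n) where ω_4 = e^(-2πi/4)
= (-2)·ω_4^0 + (-1)·ω_4^2 + (-3)·ω_4^4 + (0)·ω_4^6

X[2] = -4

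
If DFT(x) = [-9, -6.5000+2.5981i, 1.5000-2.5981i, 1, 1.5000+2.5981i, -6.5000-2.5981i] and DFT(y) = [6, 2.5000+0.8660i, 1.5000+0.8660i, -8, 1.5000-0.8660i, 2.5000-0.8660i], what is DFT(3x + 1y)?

By linearity: DFT(3x + 1y) = 3·DFT(x) + 1·DFT(y)
= 3·[-9, -6.5000+2.5981i, 1.5000-2.5981i, 1, 1.5000+2.5981i, -6.5000-2.5981i] + 1·[6, 2.5000+0.8660i, 1.5000+0.8660i, -8, 1.5000-0.8660i, 2.5000-0.8660i]

Computing element-wise:
Z[0] = 3·(-9) + 1·(6) = -21
Z[1] = 3·(-6.5000+2.5981i) + 1·(2.5000+0.8660i) = -17.0000+8.6603i
Z[2] = 3·(1.5000-2.5981i) + 1·(1.5000+0.8660i) = 6.0000-6.9283i
Z[3] = 3·(1) + 1·(-8) = -5
Z[4] = 3·(1.5000+2.5981i) + 1·(1.5000-0.8660i) = 6.0000+6.9283i
Z[5] = 3·(-6.5000-2.5981i) + 1·(2.5000-0.8660i) = -17.0000-8.6603i

DFT(3x + 1y) = 3·X + 1·Y = [-21, -17.0000+8.6603i, 6.0000-6.9283i, -5, 6.0000+6.9283i, -17.0000-8.6603i]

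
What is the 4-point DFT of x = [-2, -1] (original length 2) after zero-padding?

Original 2-point DFT: [-3, -1]
Zero-padded 4-point DFT provides frequency interpolation.

DFT_4([x, 0, ...]) = [-3, -2+1i, -1, -2-1i]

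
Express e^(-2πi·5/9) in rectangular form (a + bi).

ω_9^5 = e^(-2πi·5/9)
= cos(-2π·5/9) + i·sin(-2π·5/9)
= cos(-10π/9) + i·sin(-10π/9)

ω_9^5 = cos(-10π/9) + i·sin(-10π/9) = -0.9397+0.3420i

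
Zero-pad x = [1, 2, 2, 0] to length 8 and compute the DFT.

Original 4-point DFT: [5, -1-2i, 1, -1+2i]
Zero-padded 8-point DFT provides frequency interpolation.

DFT_8([x, 0, ...]) = [5, 2.4142-3.4142i, -1-2i, -0.4142+0.5858i, 1, -0.4142-0.5858i, -1+2i, 2.4142+3.4142i]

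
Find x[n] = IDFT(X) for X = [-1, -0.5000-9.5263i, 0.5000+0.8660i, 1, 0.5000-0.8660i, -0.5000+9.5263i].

x[n] = (1/6) Σ(k=0 to 5) X[k] · e^(2πikn/6)

Computing each x[n]:
x[0] = 0
x[1] = 2
x[2] = 3
x[3] = 0
x[4] = -3
x[5] = -3

x = [0, 2, 3, 0, -3, -3]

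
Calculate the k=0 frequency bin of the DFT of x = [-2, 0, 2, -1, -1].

X[0] = Σ(n=0 to 4) x[n] · ω_5^0 = Σ x[n]
= (-2) + (0) + (2) + (-1) + (-1)

X[0] = -2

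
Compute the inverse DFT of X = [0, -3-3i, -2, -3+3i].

x[n] = (1/4) Σ(k=0 to 3) X[k] · e^(2πikn/4)

Computing each x[n]:
x[0] = -2
x[1] = 2
x[2] = 1
x[3] = -1

x = [-2, 2, 1, -1]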